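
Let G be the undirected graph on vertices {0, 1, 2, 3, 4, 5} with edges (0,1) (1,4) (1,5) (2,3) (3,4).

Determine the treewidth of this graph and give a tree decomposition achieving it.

Every bag has size at most 2, so the width is 2 − 1 = 1 and tw(G) ≤ 1. Since G has at least one edge (e.g. 4–1), it is not an edgeless graph, so tw(G) ≥ 1. The upper and lower bounds meet at 1, so that is the treewidth.

Treewidth 1.
One optimal decomposition is:
Bags: B1 = {1, 4}  B2 = {3, 4}  B3 = {1, 5}  B4 = {2, 3}  B5 = {0, 1}
Tree: B1–B2, B1–B3, B2–B4, B3–B5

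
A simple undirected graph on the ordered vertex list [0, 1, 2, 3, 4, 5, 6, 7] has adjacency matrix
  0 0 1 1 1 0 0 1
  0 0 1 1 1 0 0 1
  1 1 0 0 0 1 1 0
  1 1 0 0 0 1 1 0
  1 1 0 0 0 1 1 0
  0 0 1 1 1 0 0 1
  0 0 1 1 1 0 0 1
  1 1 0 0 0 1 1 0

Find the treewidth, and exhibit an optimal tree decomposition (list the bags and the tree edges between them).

The largest bag has 5 vertices, giving width 4; this decomposition certifies tw(G) ≤ 4. For the lower bound: the 5 vertex sets {3,6}, {1,4}, {0,2}, {5}, {7} are disjoint, each induces a connected subgraph, and every pair is joined by at least one edge of G. Contracting each set to a single vertex therefore yields K_{5} as a minor, and since treewidth is minor-monotone, tw(G) ≥ tw(K_{5}) = 4. Therefore the treewidth is 4.

Treewidth 4.
One such decomposition:
Bags: B1 = {0, 1, 3, 5, 6}  B2 = {0, 1, 4, 5, 6}  B3 = {0, 1, 2, 5, 6}  B4 = {0, 1, 5, 6, 7}
Tree: B1–B2, B2–B3, B3–B4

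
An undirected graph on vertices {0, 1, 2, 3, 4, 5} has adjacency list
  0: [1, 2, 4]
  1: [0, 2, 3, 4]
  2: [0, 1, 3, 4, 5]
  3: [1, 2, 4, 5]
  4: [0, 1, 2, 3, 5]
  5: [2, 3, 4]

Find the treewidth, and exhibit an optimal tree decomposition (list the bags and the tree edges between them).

Every bag has size at most 4, so the width is 4 − 1 = 3 and tw(G) ≤ 3. On the other hand G contains the 4-clique {0, 1, 2, 4}. A clique must lie in a single bag of any decomposition, so no decomposition can have width below 3. Therefore the treewidth is 3.

Treewidth 3.
One optimal decomposition is:
Bags: B1 = {0, 1, 2, 4}  B2 = {1, 2, 3, 4}  B3 = {2, 3, 4, 5}
Tree: B1–B2, B2–B3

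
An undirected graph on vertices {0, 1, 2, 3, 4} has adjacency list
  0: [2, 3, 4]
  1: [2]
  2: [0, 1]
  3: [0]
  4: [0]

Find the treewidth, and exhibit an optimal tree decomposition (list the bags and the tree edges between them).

Each bag holds 2 vertices, so the decomposition has width 1, which upper-bounds the treewidth. G has an edge, so its treewidth is at least 1. Combining the bounds, tw(G) = 1.

Treewidth 1.
One such decomposition:
Bags: B1 = {0, 3}  B2 = {0, 2}  B3 = {0, 4}  B4 = {1, 2}
Tree: B1–B2, B1–B3, B2–B4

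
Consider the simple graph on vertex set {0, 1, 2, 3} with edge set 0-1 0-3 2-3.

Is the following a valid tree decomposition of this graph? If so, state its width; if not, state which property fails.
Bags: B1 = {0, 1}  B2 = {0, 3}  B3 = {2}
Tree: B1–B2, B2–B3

A tree decomposition must satisfy three properties: every vertex lies in some bag; for every edge, both endpoints lie together in some bag; and for every vertex, the bags containing it form a connected subtree. Here edge (3,2) lies in no bag, so the decomposition is invalid.

No — edge (3,2) lies in no bag.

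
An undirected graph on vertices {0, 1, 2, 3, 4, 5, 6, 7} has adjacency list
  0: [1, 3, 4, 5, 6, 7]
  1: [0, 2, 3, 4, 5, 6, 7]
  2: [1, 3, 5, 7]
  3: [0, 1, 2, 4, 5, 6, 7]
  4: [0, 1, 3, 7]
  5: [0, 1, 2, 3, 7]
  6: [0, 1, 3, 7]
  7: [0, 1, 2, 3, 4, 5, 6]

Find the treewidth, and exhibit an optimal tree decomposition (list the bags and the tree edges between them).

Treewidth 4.
One optimal decomposition is:
Bags: B1 = {0, 1, 3, 4, 7}  B2 = {0, 1, 3, 5, 7}  B3 = {1, 2, 3, 5, 7}  B4 = {0, 1, 3, 6, 7}
Tree: B1–B2, B2–B3, B2–B4

Each bag holds 5 vertices, so the decomposition has width 4, which upper-bounds the treewidth. On the other hand G contains the 5-clique {0, 1, 3, 4, 7}. A clique must lie in a single bag of any decomposition, so no decomposition can have width below 4. Combining the bounds, tw(G) = 4.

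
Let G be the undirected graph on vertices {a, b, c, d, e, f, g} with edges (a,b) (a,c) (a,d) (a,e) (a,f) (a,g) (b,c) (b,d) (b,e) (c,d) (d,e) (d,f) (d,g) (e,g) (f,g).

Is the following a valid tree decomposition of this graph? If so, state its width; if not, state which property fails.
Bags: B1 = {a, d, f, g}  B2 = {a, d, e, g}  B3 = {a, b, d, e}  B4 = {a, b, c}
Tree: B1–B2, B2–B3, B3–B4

No — edge (d,c) lies in no bag.

A tree decomposition must satisfy three properties: every vertex lies in some bag; for every edge, both endpoints lie together in some bag; and for every vertex, the bags containing it form a connected subtree. Here edge (d,c) lies in no bag, so the decomposition is invalid.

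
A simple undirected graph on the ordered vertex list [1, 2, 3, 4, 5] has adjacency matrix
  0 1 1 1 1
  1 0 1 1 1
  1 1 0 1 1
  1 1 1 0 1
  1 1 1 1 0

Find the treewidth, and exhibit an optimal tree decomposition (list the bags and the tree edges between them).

Treewidth 4.
One such decomposition:
Bags: B1 = {1, 2, 3, 4, 5}
Tree: (single bag)

With just one bag of size 5, the width is 5 − 1 = 4, so tw(G) ≤ 4. On the other hand G contains the 5-clique {1, 2, 3, 4, 5}. A clique must lie in a single bag of any decomposition, so no decomposition can have width below 4. Hence tw(G) = 4 exactly.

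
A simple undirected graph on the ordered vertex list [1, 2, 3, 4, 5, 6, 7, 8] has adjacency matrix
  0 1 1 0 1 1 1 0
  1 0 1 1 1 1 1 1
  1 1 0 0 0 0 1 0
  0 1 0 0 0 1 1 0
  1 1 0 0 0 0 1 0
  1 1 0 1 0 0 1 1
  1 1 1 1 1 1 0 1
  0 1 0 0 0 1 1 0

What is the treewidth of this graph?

A width-3 tree decomposition is:
Bags: B1 = {1, 2, 6, 7}  B2 = {2, 4, 6, 7}  B3 = {1, 2, 5, 7}  B4 = {2, 6, 7, 8}  B5 = {1, 2, 3, 7}
Tree: B1–B2, B1–B3, B2–B4, B1–B5
The largest bag has 4 vertices, giving width 3; this decomposition certifies tw(G) ≤ 3. On the other hand G contains the 4-clique {2, 6, 7, 8}. A clique must lie in a single bag of any decomposition, so no decomposition can have width below 3. The upper and lower bounds meet at 3, so that is the treewidth.

3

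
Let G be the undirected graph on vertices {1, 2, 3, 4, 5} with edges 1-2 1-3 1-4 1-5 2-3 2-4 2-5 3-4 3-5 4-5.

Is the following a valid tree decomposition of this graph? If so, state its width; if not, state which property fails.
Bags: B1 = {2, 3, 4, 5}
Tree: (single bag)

A tree decomposition must satisfy three properties: every vertex lies in some bag; for every edge, both endpoints lie together in some bag; and for every vertex, the bags containing it form a connected subtree. Here vertex 1 appears in no bag, so the decomposition is invalid.

No — vertex 1 appears in no bag.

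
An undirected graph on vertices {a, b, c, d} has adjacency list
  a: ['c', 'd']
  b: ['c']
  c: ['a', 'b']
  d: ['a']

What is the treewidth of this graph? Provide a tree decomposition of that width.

Treewidth 1.
Bags: B1 = {a, d}  B2 = {a, c}  B3 = {b, c}
Tree: B1–B2, B2–B3

Every bag has size at most 2, so the width is 2 − 1 = 1 and tw(G) ≤ 1. Any graph with an edge has treewidth ≥ 1, and G has the edge a–d. Hence tw(G) = 1 exactly.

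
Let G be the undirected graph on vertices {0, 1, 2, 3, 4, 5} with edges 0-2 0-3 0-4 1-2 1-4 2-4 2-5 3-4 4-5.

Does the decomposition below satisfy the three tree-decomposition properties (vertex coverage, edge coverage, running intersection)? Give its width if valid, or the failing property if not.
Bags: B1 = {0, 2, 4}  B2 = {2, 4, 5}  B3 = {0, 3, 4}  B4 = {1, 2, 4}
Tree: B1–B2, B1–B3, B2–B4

Yes; width 2.

Every vertex of G appears in some bag (union = {0, 1, 2, 3, 4, 5}); every edge is covered by a bag; and for each vertex v the set of bags containing v is connected in the bag tree. The decomposition is therefore valid. The largest bag has 3 vertices, so the width is 2.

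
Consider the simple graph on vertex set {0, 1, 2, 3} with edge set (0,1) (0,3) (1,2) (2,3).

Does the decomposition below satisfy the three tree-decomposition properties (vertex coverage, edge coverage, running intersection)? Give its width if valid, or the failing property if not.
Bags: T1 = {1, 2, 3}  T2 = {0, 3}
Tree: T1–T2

No — edge (1,0) lies in no bag.

A tree decomposition must satisfy three properties: every vertex lies in some bag; for every edge, both endpoints lie together in some bag; and for every vertex, the bags containing it form a connected subtree. Here edge (1,0) lies in no bag, so the decomposition is invalid.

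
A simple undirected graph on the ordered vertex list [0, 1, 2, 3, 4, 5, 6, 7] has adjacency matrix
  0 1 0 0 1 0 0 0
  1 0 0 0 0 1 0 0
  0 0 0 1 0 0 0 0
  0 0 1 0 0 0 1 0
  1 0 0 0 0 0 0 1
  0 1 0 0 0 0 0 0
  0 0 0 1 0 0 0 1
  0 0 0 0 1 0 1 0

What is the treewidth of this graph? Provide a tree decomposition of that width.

Every bag has size at most 2, so the width is 2 − 1 = 1 and tw(G) ≤ 1. Since G has at least one edge (e.g. 2–3), it is not an edgeless graph, so tw(G) ≥ 1. Combining the bounds, tw(G) = 1.

Treewidth 1.
One such decomposition:
Bags: B1 = {2, 3}  B2 = {3, 6}  B3 = {6, 7}  B4 = {4, 7}  B5 = {0, 4}  B6 = {0, 1}  B7 = {1, 5}
Tree: B1–B2, B2–B3, B3–B4, B4–B5, B5–B6, B6–B7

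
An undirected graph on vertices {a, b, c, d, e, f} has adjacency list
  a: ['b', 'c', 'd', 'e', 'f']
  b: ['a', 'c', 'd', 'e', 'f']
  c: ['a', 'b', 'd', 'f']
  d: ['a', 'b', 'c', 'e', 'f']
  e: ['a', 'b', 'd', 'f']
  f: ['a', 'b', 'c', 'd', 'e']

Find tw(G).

A width-4 tree decomposition is:
Bags: B1 = {a, b, d, e, f}  B2 = {a, b, c, d, f}
Tree: B1–B2
Each bag holds 5 vertices, so the decomposition has width 4, which upper-bounds the treewidth. On the other hand G contains the 5-clique {a, b, d, e, f}. A clique must lie in a single bag of any decomposition, so no decomposition can have width below 4. Combining the bounds, tw(G) = 4.

4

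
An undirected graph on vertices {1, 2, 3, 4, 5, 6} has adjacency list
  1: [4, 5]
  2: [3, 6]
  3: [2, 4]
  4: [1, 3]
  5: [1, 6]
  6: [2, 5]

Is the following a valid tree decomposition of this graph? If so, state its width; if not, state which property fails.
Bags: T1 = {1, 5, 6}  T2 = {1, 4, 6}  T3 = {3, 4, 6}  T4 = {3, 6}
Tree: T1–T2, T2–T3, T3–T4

No — vertex 2 appears in no bag.

A tree decomposition must satisfy three properties: every vertex lies in some bag; for every edge, both endpoints lie together in some bag; and for every vertex, the bags containing it form a connected subtree. Here vertex 2 appears in no bag, so the decomposition is invalid.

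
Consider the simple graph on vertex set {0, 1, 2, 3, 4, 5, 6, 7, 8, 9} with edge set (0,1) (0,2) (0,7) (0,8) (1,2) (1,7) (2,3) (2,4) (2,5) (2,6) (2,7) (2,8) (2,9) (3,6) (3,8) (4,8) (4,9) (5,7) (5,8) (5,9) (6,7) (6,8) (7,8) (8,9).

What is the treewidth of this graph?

3

A width-3 tree decomposition is:
Bags: B1 = {2, 5, 7, 8}  B2 = {0, 2, 7, 8}  B3 = {2, 5, 8, 9}  B4 = {2, 4, 8, 9}  B5 = {0, 1, 2, 7}  B6 = {2, 6, 7, 8}  B7 = {2, 3, 6, 8}
Tree: B1–B2, B1–B3, B3–B4, B2–B5, B1–B6, B6–B7
Every bag has size at most 4, so the width is 4 − 1 = 3 and tw(G) ≤ 3. On the other hand G contains the 4-clique {2, 4, 8, 9}. A clique must lie in a single bag of any decomposition, so no decomposition can have width below 3. Therefore the treewidth is 3.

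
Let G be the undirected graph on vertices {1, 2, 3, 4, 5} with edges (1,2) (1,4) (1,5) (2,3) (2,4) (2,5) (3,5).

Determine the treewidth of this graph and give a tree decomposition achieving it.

Treewidth 2.
One optimal decomposition is:
Bags: B1 = {1, 2, 5}  B2 = {2, 3, 5}  B3 = {1, 2, 4}
Tree: B1–B2, B1–B3

The largest bag has 3 vertices, giving width 2; this decomposition certifies tw(G) ≤ 2. Conversely, {1, 2, 4} is a clique of size 3, and the vertices of any clique must share a bag in every tree decomposition; so some bag has ≥ 3 vertices and tw(G) ≥ 2. The upper and lower bounds meet at 2, so that is the treewidth.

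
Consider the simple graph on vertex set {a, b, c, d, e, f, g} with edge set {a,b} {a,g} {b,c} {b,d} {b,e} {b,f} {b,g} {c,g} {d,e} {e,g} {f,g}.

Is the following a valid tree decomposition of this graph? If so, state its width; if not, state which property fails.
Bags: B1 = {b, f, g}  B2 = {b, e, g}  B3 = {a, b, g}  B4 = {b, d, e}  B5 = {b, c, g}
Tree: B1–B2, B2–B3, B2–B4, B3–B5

Yes; width 2.

Checking the three conditions: (i) the bags cover all of {a, b, c, d, e, f, g}; (ii) for each edge, some bag contains both endpoints; (iii) the bags containing any fixed vertex form a subtree. All hold, so the decomposition is valid with width 3 − 1 = 2.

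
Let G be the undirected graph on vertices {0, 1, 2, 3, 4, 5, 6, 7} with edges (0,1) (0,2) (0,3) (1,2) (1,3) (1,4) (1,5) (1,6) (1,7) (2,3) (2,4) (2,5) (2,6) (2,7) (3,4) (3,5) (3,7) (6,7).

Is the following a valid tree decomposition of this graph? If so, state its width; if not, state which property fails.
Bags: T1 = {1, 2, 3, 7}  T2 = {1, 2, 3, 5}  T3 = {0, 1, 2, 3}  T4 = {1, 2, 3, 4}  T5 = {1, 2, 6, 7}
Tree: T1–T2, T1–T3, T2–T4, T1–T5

Yes; width 3.

Checking the three conditions: (i) the bags cover all of {0, 1, 2, 3, 4, 5, 6, 7}; (ii) for each edge, some bag contains both endpoints; (iii) the bags containing any fixed vertex form a subtree. All hold, so the decomposition is valid with width 4 − 1 = 3.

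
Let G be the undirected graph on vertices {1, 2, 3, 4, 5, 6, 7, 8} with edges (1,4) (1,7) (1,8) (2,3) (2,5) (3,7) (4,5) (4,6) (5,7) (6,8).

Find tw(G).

A width-2 tree decomposition is:
Bags: B1 = {2, 3, 7}  B2 = {2, 5, 7}  B3 = {1, 5, 7}  B4 = {1, 4, 5}  B5 = {1, 4, 8}  B6 = {4, 6, 8}
Tree: B1–B2, B2–B3, B3–B4, B4–B5, B5–B6
The largest bag has 3 vertices, giving width 2; this decomposition certifies tw(G) ≤ 2. For the lower bound, G contains the cycle 3–2–5–7–3, so G is not a forest; only forests have treewidth ≤ 1, hence tw(G) ≥ 2. The upper and lower bounds meet at 2, so that is the treewidth.

2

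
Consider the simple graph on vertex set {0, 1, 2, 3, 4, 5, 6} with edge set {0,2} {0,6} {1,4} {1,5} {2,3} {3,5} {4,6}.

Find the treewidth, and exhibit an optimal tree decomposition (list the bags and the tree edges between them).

Every bag has size at most 3, so the width is 3 − 1 = 2 and tw(G) ≤ 2. Since 0–2–3–5–1–4–6–0 is a cycle in G, G is not acyclic. Forests are exactly the graphs of treewidth ≤ 1, so tw(G) ≥ 2. Therefore the treewidth is 2.

Treewidth 2.
One optimal decomposition is:
Bags: B1 = {0, 2, 3}  B2 = {0, 3, 5}  B3 = {0, 1, 5}  B4 = {0, 1, 4}  B5 = {0, 4, 6}
Tree: B1–B2, B2–B3, B3–B4, B4–B5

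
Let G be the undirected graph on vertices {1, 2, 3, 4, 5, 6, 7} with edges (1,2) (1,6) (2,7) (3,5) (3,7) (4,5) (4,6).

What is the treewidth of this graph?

A width-2 tree decomposition is:
Bags: B1 = {2, 3, 7}  B2 = {2, 3, 5}  B3 = {2, 4, 5}  B4 = {2, 4, 6}  B5 = {1, 2, 6}
Tree: B1–B2, B2–B3, B3–B4, B4–B5
Each bag holds 3 vertices, so the decomposition has width 2, which upper-bounds the treewidth. The edges 2–7–3–5–4–6–1–2 form a cycle, so G is not a tree and its treewidth is at least 2. Therefore the treewidth is 2.

2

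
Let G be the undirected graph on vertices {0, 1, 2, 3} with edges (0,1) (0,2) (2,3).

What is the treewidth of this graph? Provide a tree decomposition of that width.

Treewidth 1.
Bags: B1 = {2, 3}  B2 = {0, 2}  B3 = {0, 1}
Tree: B1–B2, B2–B3

Every bag has size at most 2, so the width is 2 − 1 = 1 and tw(G) ≤ 1. G has an edge, so its treewidth is at least 1. Hence tw(G) = 1 exactly.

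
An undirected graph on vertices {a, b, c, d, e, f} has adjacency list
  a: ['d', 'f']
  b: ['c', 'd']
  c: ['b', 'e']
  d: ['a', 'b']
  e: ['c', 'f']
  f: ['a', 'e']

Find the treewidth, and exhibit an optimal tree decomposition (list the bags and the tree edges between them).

Treewidth 2.
Bags: B1 = {c, e, f}  B2 = {a, c, f}  B3 = {a, c, d}  B4 = {b, c, d}
Tree: B1–B2, B2–B3, B3–B4

The largest bag has 3 vertices, giving width 2; this decomposition certifies tw(G) ≤ 2. For the lower bound, G contains the cycle c–e–f–a–d–b–c, so G is not a forest; only forests have treewidth ≤ 1, hence tw(G) ≥ 2. Hence tw(G) = 2 exactly.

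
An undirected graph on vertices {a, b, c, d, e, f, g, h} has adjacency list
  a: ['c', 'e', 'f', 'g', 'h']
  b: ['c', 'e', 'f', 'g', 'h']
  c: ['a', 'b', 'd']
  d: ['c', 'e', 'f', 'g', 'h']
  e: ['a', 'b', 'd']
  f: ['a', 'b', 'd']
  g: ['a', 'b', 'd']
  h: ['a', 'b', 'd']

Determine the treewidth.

3

A width-3 tree decomposition is:
Bags: B1 = {a, b, d, e}  B2 = {a, b, d, h}  B3 = {a, b, c, d}  B4 = {a, b, d, g}  B5 = {a, b, d, f}
Tree: B1–B2, B2–B3, B3–B4, B4–B5
The largest bag has 4 vertices, giving width 3; this decomposition certifies tw(G) ≤ 3. For the lower bound: the 4 vertex sets {b,e}, {a,h}, {d}, {c} are disjoint, each induces a connected subgraph, and every pair is joined by at least one edge of G. Contracting each set to a single vertex therefore yields K_{4} as a minor, and since treewidth is minor-monotone, tw(G) ≥ tw(K_{4}) = 3. Therefore the treewidth is 3.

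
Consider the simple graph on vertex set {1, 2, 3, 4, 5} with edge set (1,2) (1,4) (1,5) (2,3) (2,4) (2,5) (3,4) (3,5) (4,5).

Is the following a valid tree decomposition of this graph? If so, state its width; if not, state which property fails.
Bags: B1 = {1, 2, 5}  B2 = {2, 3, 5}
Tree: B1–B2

No — vertex 4 appears in no bag.

A tree decomposition must satisfy three properties: every vertex lies in some bag; for every edge, both endpoints lie together in some bag; and for every vertex, the bags containing it form a connected subtree. Here vertex 4 appears in no bag, so the decomposition is invalid.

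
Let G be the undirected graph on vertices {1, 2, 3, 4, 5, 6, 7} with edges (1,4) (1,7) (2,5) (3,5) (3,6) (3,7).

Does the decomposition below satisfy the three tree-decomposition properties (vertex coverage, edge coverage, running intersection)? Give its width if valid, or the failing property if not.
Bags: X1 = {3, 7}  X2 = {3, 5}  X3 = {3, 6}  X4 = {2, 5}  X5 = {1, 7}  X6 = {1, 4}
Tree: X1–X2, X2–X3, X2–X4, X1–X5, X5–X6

Yes; width 1.

Checking the three conditions: (i) the bags cover all of {1, 2, 3, 4, 5, 6, 7}; (ii) for each edge, some bag contains both endpoints; (iii) the bags containing any fixed vertex form a subtree. All hold, so the decomposition is valid with width 2 − 1 = 1.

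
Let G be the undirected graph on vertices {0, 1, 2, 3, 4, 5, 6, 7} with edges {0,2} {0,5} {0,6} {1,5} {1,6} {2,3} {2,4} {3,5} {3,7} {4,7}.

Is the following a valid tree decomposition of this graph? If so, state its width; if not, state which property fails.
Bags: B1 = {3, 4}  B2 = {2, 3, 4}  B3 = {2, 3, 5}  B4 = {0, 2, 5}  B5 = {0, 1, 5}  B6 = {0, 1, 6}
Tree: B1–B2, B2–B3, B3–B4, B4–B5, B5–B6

A tree decomposition must satisfy three properties: every vertex lies in some bag; for every edge, both endpoints lie together in some bag; and for every vertex, the bags containing it form a connected subtree. Here vertex 7 appears in no bag, so the decomposition is invalid.

No — vertex 7 appears in no bag.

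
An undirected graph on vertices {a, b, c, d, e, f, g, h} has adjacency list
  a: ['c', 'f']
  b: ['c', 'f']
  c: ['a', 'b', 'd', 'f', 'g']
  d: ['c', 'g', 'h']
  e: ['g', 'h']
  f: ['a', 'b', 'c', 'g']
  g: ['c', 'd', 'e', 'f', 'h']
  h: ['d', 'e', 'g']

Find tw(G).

2

A width-2 tree decomposition is:
Bags: B1 = {c, d, g}  B2 = {c, f, g}  B3 = {a, c, f}  B4 = {d, g, h}  B5 = {b, c, f}  B6 = {e, g, h}
Tree: B1–B2, B2–B3, B1–B4, B3–B5, B4–B6
Every bag has size at most 3, so the width is 3 − 1 = 2 and tw(G) ≤ 2. On the other hand G contains the 3-clique {d, g, h}. A clique must lie in a single bag of any decomposition, so no decomposition can have width below 2. Hence tw(G) = 2 exactly.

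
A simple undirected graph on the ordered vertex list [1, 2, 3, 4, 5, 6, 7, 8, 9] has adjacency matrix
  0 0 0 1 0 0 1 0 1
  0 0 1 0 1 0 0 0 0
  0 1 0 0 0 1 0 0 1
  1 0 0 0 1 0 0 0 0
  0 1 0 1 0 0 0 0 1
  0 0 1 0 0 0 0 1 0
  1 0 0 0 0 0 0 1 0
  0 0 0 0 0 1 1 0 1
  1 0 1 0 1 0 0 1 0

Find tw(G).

3

A width-3 tree decomposition is:
Bags: B1 = {2, 3, 6, 8}  B2 = {2, 3, 8, 9}  B3 = {2, 5, 8, 9}  B4 = {5, 7, 8, 9}  B5 = {1, 5, 7, 9}  B6 = {1, 4, 5, 7}
Tree: B1–B2, B2–B3, B3–B4, B4–B5, B5–B6
Each bag holds 4 vertices, so the decomposition has width 3, which upper-bounds the treewidth. For the lower bound: the 4 vertex sets {2,3,6}, {8}, {9}, {1,4,5,7} are disjoint, each induces a connected subgraph, and every pair is joined by at least one edge of G. Contracting each set to a single vertex therefore yields K_{4} as a minor, and since treewidth is minor-monotone, tw(G) ≥ tw(K_{4}) = 3. Therefore the treewidth is 3.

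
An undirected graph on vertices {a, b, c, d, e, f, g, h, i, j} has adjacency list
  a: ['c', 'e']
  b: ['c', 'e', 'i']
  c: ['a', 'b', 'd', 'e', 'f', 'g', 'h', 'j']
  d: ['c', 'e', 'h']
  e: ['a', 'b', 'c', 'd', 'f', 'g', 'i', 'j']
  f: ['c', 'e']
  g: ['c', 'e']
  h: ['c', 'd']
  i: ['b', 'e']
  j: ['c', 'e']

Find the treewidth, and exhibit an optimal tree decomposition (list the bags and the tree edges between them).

Treewidth 2.
One such decomposition:
Bags: B1 = {c, d, e}  B2 = {c, e, j}  B3 = {c, e, g}  B4 = {c, e, f}  B5 = {c, d, h}  B6 = {a, c, e}  B7 = {b, c, e}  B8 = {b, e, i}
Tree: B1–B2, B2–B3, B3–B4, B1–B5, B2–B6, B3–B7, B7–B8

Every bag has size at most 3, so the width is 3 − 1 = 2 and tw(G) ≤ 2. On the other hand G contains the 3-clique {c, d, e}. A clique must lie in a single bag of any decomposition, so no decomposition can have width below 2. Therefore the treewidth is 2.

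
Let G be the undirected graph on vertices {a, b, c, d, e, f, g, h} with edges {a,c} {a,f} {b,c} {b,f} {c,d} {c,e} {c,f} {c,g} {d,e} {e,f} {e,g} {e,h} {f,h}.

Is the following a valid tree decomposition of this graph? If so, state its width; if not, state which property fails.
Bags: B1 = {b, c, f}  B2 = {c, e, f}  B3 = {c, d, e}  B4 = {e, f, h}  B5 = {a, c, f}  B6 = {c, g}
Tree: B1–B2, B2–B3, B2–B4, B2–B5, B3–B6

No — edge (e,g) lies in no bag.

A tree decomposition must satisfy three properties: every vertex lies in some bag; for every edge, both endpoints lie together in some bag; and for every vertex, the bags containing it form a connected subtree. Here edge (e,g) lies in no bag, so the decomposition is invalid.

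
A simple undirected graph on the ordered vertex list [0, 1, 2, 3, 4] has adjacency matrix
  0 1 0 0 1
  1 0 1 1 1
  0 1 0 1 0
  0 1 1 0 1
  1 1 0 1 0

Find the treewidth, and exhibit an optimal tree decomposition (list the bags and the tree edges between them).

Treewidth 2.
One optimal decomposition is:
Bags: B1 = {1, 2, 3}  B2 = {1, 3, 4}  B3 = {0, 1, 4}
Tree: B1–B2, B2–B3

Each bag holds 3 vertices, so the decomposition has width 2, which upper-bounds the treewidth. For the lower bound, the 3 vertices {0, 1, 4} are pairwise adjacent, and any tree decomposition puts a clique entirely inside one bag — forcing width ≥ 2. Therefore the treewidth is 2.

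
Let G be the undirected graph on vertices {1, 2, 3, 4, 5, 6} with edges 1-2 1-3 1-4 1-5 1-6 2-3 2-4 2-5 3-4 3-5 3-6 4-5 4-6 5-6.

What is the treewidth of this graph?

4

A width-4 tree decomposition is:
Bags: B1 = {1, 3, 4, 5, 6}  B2 = {1, 2, 3, 4, 5}
Tree: B1–B2
Each bag holds 5 vertices, so the decomposition has width 4, which upper-bounds the treewidth. For the lower bound, the 5 vertices {1, 2, 3, 4, 5} are pairwise adjacent, and any tree decomposition puts a clique entirely inside one bag — forcing width ≥ 4. Combining the bounds, tw(G) = 4.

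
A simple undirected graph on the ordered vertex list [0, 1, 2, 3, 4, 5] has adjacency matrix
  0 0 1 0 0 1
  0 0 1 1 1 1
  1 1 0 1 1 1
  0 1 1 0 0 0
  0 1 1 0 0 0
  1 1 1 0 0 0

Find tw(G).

A width-2 tree decomposition is:
Bags: B1 = {0, 2, 5}  B2 = {1, 2, 5}  B3 = {1, 2, 4}  B4 = {1, 2, 3}
Tree: B1–B2, B2–B3, B2–B4
The largest bag has 3 vertices, giving width 2; this decomposition certifies tw(G) ≤ 2. For the lower bound, the 3 vertices {0, 2, 5} are pairwise adjacent, and any tree decomposition puts a clique entirely inside one bag — forcing width ≥ 2. The upper and lower bounds meet at 2, so that is the treewidth.

2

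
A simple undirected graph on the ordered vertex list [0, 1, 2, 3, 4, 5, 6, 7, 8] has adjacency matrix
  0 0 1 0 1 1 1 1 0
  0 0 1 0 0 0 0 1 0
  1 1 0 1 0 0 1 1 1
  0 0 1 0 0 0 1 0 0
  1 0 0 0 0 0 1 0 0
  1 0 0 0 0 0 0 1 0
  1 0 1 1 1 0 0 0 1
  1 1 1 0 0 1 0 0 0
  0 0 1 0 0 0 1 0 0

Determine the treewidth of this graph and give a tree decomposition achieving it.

Treewidth 2.
One such decomposition:
Bags: B1 = {1, 2, 7}  B2 = {0, 2, 7}  B3 = {0, 5, 7}  B4 = {0, 2, 6}  B5 = {2, 6, 8}  B6 = {0, 4, 6}  B7 = {2, 3, 6}
Tree: B1–B2, B2–B3, B2–B4, B4–B5, B4–B6, B5–B7

Every bag has size at most 3, so the width is 3 − 1 = 2 and tw(G) ≤ 2. Conversely, {1, 2, 7} is a clique of size 3, and the vertices of any clique must share a bag in every tree decomposition; so some bag has ≥ 3 vertices and tw(G) ≥ 2. Therefore the treewidth is 2.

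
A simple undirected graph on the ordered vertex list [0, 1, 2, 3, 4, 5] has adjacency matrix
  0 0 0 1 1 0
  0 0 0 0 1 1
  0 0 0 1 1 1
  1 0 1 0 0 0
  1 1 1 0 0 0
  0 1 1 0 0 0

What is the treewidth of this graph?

2

A width-2 tree decomposition is:
Bags: B1 = {1, 2, 5}  B2 = {1, 2, 4}  B3 = {2, 3, 4}  B4 = {0, 3, 4}
Tree: B1–B2, B2–B3, B3–B4
Each bag holds 3 vertices, so the decomposition has width 2, which upper-bounds the treewidth. Since 5–1–4–2–5 is a cycle in G, G is not acyclic. Forests are exactly the graphs of treewidth ≤ 1, so tw(G) ≥ 2. The upper and lower bounds meet at 2, so that is the treewidth.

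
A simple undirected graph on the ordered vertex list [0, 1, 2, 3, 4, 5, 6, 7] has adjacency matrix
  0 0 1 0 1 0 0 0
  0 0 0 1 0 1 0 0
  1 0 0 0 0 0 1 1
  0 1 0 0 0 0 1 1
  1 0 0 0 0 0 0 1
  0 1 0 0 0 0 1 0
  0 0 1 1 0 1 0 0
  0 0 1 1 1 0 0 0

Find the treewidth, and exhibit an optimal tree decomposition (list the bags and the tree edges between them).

Each bag holds 3 vertices, so the decomposition has width 2, which upper-bounds the treewidth. For the lower bound, G contains the cycle 5–1–3–6–5, so G is not a forest; only forests have treewidth ≤ 1, hence tw(G) ≥ 2. The upper and lower bounds meet at 2, so that is the treewidth.

Treewidth 2.
One such decomposition:
Bags: B1 = {1, 5, 6}  B2 = {1, 3, 6}  B3 = {2, 3, 6}  B4 = {2, 3, 7}  B5 = {0, 2, 7}  B6 = {0, 4, 7}
Tree: B1–B2, B2–B3, B3–B4, B4–B5, B5–B6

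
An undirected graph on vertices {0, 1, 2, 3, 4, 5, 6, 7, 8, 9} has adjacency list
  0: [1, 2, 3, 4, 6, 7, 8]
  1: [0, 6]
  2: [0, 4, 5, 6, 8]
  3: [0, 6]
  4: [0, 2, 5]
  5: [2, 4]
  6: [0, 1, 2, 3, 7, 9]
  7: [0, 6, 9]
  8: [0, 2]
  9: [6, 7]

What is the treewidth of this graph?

A width-2 tree decomposition is:
Bags: B1 = {0, 2, 8}  B2 = {0, 2, 6}  B3 = {0, 3, 6}  B4 = {0, 6, 7}  B5 = {0, 1, 6}  B6 = {6, 7, 9}  B7 = {0, 2, 4}  B8 = {2, 4, 5}
Tree: B1–B2, B2–B3, B2–B4, B4–B5, B4–B6, B2–B7, B7–B8
Each bag holds 3 vertices, so the decomposition has width 2, which upper-bounds the treewidth. Conversely, {0, 2, 8} is a clique of size 3, and the vertices of any clique must share a bag in every tree decomposition; so some bag has ≥ 3 vertices and tw(G) ≥ 2. Combining the bounds, tw(G) = 2.

2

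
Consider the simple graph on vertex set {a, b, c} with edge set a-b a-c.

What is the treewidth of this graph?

1

A width-1 tree decomposition is:
Bags: B1 = {a, c}  B2 = {a, b}
Tree: B1–B2
Every bag has size at most 2, so the width is 2 − 1 = 1 and tw(G) ≤ 1. Any graph with an edge has treewidth ≥ 1, and G has the edge a–c. Therefore the treewidth is 1.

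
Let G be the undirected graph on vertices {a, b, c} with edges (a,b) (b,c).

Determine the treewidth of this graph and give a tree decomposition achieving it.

The largest bag has 2 vertices, giving width 1; this decomposition certifies tw(G) ≤ 1. Since G has at least one edge (e.g. b–c), it is not an edgeless graph, so tw(G) ≥ 1. Combining the bounds, tw(G) = 1.

Treewidth 1.
One optimal decomposition is:
Bags: B1 = {b, c}  B2 = {a, b}
Tree: B1–B2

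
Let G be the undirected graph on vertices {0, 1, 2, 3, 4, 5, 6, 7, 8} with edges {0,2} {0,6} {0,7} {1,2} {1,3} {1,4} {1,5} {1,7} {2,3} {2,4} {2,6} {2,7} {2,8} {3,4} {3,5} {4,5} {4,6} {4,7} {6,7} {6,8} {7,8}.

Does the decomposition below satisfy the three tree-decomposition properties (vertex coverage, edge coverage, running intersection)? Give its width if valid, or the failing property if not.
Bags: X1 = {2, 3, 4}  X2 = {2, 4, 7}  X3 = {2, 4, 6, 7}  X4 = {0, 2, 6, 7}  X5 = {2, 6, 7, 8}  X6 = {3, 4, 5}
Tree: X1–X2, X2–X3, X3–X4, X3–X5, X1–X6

A tree decomposition must satisfy three properties: every vertex lies in some bag; for every edge, both endpoints lie together in some bag; and for every vertex, the bags containing it form a connected subtree. Here vertex 1 appears in no bag, so the decomposition is invalid.

No — vertex 1 appears in no bag.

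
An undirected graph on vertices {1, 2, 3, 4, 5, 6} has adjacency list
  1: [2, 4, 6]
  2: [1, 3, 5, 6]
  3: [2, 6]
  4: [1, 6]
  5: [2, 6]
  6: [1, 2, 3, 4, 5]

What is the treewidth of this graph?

2

A width-2 tree decomposition is:
Bags: B1 = {1, 4, 6}  B2 = {1, 2, 6}  B3 = {2, 3, 6}  B4 = {2, 5, 6}
Tree: B1–B2, B2–B3, B3–B4
Every bag has size at most 3, so the width is 3 − 1 = 2 and tw(G) ≤ 2. On the other hand G contains the 3-clique {1, 2, 6}. A clique must lie in a single bag of any decomposition, so no decomposition can have width below 2. Hence tw(G) = 2 exactly.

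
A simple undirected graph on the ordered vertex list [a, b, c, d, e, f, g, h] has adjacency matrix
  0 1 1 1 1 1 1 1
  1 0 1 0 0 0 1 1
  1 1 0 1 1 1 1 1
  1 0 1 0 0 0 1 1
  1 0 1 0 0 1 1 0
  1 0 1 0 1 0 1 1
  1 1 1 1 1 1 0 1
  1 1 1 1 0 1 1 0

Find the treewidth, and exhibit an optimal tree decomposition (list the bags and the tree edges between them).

Every bag has size at most 5, so the width is 5 − 1 = 4 and tw(G) ≤ 4. Conversely, {a, c, e, f, g} is a clique of size 5, and the vertices of any clique must share a bag in every tree decomposition; so some bag has ≥ 5 vertices and tw(G) ≥ 4. Hence tw(G) = 4 exactly.

Treewidth 4.
One such decomposition:
Bags: B1 = {a, c, f, g, h}  B2 = {a, c, e, f, g}  B3 = {a, b, c, g, h}  B4 = {a, c, d, g, h}
Tree: B1–B2, B1–B3, B1–B4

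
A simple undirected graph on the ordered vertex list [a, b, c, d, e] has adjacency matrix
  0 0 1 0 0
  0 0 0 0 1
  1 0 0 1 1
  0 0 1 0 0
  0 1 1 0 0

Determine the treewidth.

A width-1 tree decomposition is:
Bags: B1 = {a, c}  B2 = {c, e}  B3 = {c, d}  B4 = {b, e}
Tree: B1–B2, B2–B3, B2–B4
Each bag holds 2 vertices, so the decomposition has width 1, which upper-bounds the treewidth. Since G has at least one edge (e.g. a–c), it is not an edgeless graph, so tw(G) ≥ 1. The upper and lower bounds meet at 1, so that is the treewidth.

1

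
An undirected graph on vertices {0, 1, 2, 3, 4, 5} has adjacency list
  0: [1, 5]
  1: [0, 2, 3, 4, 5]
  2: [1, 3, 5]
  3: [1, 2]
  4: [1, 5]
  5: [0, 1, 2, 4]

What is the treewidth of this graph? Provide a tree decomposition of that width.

Treewidth 2.
Bags: B1 = {1, 2, 5}  B2 = {1, 2, 3}  B3 = {0, 1, 5}  B4 = {1, 4, 5}
Tree: B1–B2, B1–B3, B1–B4

Every bag has size at most 3, so the width is 3 − 1 = 2 and tw(G) ≤ 2. Conversely, {1, 2, 3} is a clique of size 3, and the vertices of any clique must share a bag in every tree decomposition; so some bag has ≥ 3 vertices and tw(G) ≥ 2. The upper and lower bounds meet at 2, so that is the treewidth.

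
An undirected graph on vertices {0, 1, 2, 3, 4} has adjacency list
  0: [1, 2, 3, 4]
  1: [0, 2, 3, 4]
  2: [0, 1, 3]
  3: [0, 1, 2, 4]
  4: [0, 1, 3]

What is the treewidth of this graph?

3

A width-3 tree decomposition is:
Bags: B1 = {0, 1, 2, 3}  B2 = {0, 1, 3, 4}
Tree: B1–B2
Each bag holds 4 vertices, so the decomposition has width 3, which upper-bounds the treewidth. Conversely, {0, 1, 2, 3} is a clique of size 4, and the vertices of any clique must share a bag in every tree decomposition; so some bag has ≥ 4 vertices and tw(G) ≥ 3. Combining the bounds, tw(G) = 3.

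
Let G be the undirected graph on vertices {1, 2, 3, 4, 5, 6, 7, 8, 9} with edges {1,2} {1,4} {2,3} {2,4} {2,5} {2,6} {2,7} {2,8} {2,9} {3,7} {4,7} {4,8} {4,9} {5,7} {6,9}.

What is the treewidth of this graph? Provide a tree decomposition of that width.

Treewidth 2.
Bags: B1 = {2, 5, 7}  B2 = {2, 4, 7}  B3 = {2, 4, 9}  B4 = {1, 2, 4}  B5 = {2, 3, 7}  B6 = {2, 4, 8}  B7 = {2, 6, 9}
Tree: B1–B2, B2–B3, B2–B4, B2–B5, B2–B6, B3–B7

Every bag has size at most 3, so the width is 3 − 1 = 2 and tw(G) ≤ 2. For the lower bound, the 3 vertices {2, 3, 7} are pairwise adjacent, and any tree decomposition puts a clique entirely inside one bag — forcing width ≥ 2. Therefore the treewidth is 2.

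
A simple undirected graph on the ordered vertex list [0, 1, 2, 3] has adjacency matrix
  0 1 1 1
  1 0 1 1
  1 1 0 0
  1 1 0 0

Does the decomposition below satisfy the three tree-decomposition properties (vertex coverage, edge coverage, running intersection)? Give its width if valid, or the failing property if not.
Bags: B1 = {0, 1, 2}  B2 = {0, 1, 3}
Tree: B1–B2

Checking the three conditions: (i) the bags cover all of {0, 1, 2, 3}; (ii) for each edge, some bag contains both endpoints; (iii) the bags containing any fixed vertex form a subtree. All hold, so the decomposition is valid with width 3 − 1 = 2.

Yes; width 2.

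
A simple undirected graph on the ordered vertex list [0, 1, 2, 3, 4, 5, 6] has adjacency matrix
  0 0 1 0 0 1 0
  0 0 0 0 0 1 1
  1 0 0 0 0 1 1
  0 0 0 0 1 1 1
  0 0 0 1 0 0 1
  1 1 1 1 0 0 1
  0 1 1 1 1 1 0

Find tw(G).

A width-2 tree decomposition is:
Bags: B1 = {1, 5, 6}  B2 = {3, 5, 6}  B3 = {2, 5, 6}  B4 = {3, 4, 6}  B5 = {0, 2, 5}
Tree: B1–B2, B2–B3, B2–B4, B3–B5
Each bag holds 3 vertices, so the decomposition has width 2, which upper-bounds the treewidth. Conversely, {3, 4, 6} is a clique of size 3, and the vertices of any clique must share a bag in every tree decomposition; so some bag has ≥ 3 vertices and tw(G) ≥ 2. Combining the bounds, tw(G) = 2.

2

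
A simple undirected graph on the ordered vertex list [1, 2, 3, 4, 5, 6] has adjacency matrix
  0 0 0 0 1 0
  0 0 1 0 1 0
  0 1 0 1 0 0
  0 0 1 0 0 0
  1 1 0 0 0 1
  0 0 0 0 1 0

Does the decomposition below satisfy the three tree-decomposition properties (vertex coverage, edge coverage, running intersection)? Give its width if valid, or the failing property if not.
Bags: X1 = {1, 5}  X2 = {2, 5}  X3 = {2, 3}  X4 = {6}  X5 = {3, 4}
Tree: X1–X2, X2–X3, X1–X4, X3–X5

No — edge (5,6) lies in no bag.

A tree decomposition must satisfy three properties: every vertex lies in some bag; for every edge, both endpoints lie together in some bag; and for every vertex, the bags containing it form a connected subtree. Here edge (5,6) lies in no bag, so the decomposition is invalid.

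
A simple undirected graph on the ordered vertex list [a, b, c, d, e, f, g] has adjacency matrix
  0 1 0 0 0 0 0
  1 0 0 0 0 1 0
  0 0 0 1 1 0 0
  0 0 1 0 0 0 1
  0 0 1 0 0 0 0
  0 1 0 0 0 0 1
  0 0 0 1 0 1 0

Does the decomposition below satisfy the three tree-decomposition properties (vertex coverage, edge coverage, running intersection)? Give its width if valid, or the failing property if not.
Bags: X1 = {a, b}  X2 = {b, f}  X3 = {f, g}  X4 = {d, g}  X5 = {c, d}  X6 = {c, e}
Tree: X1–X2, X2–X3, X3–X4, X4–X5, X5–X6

Checking the three conditions: (i) the bags cover all of {a, b, c, d, e, f, g}; (ii) for each edge, some bag contains both endpoints; (iii) the bags containing any fixed vertex form a subtree. All hold, so the decomposition is valid with width 2 − 1 = 1.

Yes; width 1.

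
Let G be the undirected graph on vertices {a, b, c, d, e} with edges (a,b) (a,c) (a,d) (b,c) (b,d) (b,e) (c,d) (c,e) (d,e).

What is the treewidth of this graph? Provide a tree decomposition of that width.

The largest bag has 4 vertices, giving width 3; this decomposition certifies tw(G) ≤ 3. For the lower bound, the 4 vertices {b, c, d, e} are pairwise adjacent, and any tree decomposition puts a clique entirely inside one bag — forcing width ≥ 3. Hence tw(G) = 3 exactly.

Treewidth 3.
One such decomposition:
Bags: B1 = {b, c, d, e}  B2 = {a, b, c, d}
Tree: B1–B2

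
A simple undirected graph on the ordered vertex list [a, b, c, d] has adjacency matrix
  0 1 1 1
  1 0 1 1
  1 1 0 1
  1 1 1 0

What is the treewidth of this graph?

3

A width-3 tree decomposition is:
Bags: B1 = {a, b, c, d}
Tree: (single bag)
With just one bag of size 4, the width is 4 − 1 = 3, so tw(G) ≤ 3. For the lower bound, the 4 vertices {a, b, c, d} are pairwise adjacent, and any tree decomposition puts a clique entirely inside one bag — forcing width ≥ 3. Therefore the treewidth is 3.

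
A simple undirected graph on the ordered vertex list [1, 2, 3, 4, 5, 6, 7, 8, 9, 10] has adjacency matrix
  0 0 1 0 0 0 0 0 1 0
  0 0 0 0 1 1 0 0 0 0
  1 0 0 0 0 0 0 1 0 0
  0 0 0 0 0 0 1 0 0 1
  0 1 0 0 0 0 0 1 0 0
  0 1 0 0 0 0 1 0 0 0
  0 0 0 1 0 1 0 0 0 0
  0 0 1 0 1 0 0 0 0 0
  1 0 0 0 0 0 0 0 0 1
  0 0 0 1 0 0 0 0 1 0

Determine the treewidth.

A width-2 tree decomposition is:
Bags: B1 = {2, 6, 7}  B2 = {2, 5, 7}  B3 = {5, 7, 8}  B4 = {3, 7, 8}  B5 = {1, 3, 7}  B6 = {1, 7, 9}  B7 = {7, 9, 10}  B8 = {4, 7, 10}
Tree: B1–B2, B2–B3, B3–B4, B4–B5, B5–B6, B6–B7, B7–B8
The largest bag has 3 vertices, giving width 2; this decomposition certifies tw(G) ≤ 2. Since 7–6–2–5–8–3–1–9–10–4–7 is a cycle in G, G is not acyclic. Forests are exactly the graphs of treewidth ≤ 1, so tw(G) ≥ 2. Therefore the treewidth is 2.

2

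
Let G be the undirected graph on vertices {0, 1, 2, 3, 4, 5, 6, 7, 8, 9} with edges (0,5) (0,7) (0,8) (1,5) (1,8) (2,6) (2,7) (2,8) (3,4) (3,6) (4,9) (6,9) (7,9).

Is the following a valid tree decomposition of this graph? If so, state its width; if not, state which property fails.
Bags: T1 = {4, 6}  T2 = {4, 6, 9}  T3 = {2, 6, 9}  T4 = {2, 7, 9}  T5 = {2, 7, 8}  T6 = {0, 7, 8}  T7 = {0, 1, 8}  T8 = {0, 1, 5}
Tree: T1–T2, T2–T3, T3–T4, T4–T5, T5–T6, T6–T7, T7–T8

A tree decomposition must satisfy three properties: every vertex lies in some bag; for every edge, both endpoints lie together in some bag; and for every vertex, the bags containing it form a connected subtree. Here vertex 3 appears in no bag, so the decomposition is invalid.

No — vertex 3 appears in no bag.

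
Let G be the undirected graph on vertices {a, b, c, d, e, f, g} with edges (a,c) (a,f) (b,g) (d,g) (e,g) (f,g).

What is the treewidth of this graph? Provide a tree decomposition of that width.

Treewidth 1.
One such decomposition:
Bags: B1 = {f, g}  B2 = {a, f}  B3 = {d, g}  B4 = {b, g}  B5 = {a, c}  B6 = {e, g}
Tree: B1–B2, B1–B3, B1–B4, B2–B5, B4–B6

Every bag has size at most 2, so the width is 2 − 1 = 1 and tw(G) ≤ 1. G has an edge, so its treewidth is at least 1. Hence tw(G) = 1 exactly.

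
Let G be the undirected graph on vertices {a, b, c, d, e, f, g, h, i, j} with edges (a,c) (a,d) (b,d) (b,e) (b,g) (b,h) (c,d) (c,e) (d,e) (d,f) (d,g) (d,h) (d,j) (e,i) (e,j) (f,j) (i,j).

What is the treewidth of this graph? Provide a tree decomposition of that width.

Treewidth 2.
One such decomposition:
Bags: B1 = {c, d, e}  B2 = {d, e, j}  B3 = {e, i, j}  B4 = {a, c, d}  B5 = {b, d, e}  B6 = {b, d, g}  B7 = {b, d, h}  B8 = {d, f, j}
Tree: B1–B2, B2–B3, B1–B4, B1–B5, B5–B6, B6–B7, B2–B8

Every bag has size at most 3, so the width is 3 − 1 = 2 and tw(G) ≤ 2. For the lower bound, the 3 vertices {d, f, j} are pairwise adjacent, and any tree decomposition puts a clique entirely inside one bag — forcing width ≥ 2. The upper and lower bounds meet at 2, so that is the treewidth.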